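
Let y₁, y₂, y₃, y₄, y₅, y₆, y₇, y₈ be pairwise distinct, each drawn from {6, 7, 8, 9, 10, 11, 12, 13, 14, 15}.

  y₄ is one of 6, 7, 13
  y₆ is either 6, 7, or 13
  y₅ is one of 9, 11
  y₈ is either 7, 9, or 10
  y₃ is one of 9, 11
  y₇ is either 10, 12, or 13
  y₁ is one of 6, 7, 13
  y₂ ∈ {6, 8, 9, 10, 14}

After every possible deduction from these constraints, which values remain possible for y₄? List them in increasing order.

6, 7, 13

y₃ and y₅ between them cover only {9, 11} — a naked pair. Remove those values from y₂, y₈.
y₁, y₄, y₆ between them cover only {6, 7, 13} — a naked triple. Remove those values from y₂, y₇, y₈.
That leaves y₈ = 10. Remove 10 from y₂, y₇.
y₇ has just one choice, so y₇ = 12.
No further eliminations apply; y₄ can still be any of 6, 7, 13.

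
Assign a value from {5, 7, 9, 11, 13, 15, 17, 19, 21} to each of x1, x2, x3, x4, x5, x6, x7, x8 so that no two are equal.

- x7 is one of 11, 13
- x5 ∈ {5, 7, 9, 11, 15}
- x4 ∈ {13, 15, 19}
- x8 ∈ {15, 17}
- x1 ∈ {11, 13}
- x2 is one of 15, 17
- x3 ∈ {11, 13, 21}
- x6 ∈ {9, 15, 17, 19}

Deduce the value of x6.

9

The 2 variables x1 and x7 are confined to {11, 13}, which locks those values in; drop them from x3, x4, x5.
x3's domain is down to {21}, so x3 = 21.
x2 and x8 share exactly the 2 values {15, 17}; by pigeonhole those values go to them, so strike 15, 17 from x4, x5, x6.
x4 has just one choice, so x4 = 19. Eliminate 19 elsewhere: x6.
So x6 = 9.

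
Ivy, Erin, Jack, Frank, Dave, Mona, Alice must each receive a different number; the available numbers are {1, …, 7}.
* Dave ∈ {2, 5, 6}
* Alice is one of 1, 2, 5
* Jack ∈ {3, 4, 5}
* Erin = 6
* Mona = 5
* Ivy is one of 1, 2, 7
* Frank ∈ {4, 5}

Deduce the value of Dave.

2

Erin must be 6 (only option left). So Dave can't be 6.
Mona's domain is down to {5}, so Mona = 5. Eliminate 5 elsewhere: Jack, Frank, Dave, Alice.
So Dave = 2.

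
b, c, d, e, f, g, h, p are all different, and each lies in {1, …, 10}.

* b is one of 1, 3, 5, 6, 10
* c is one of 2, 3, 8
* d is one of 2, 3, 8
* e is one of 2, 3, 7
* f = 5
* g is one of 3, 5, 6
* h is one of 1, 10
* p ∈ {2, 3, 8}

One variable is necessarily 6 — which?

g

f's domain is down to {5}, so f = 5. Remove 5 from b, g.
The 7 still-open variables draw from only 7 values {1, 2, 3, 6, 7, 8, 10}, so each is used; only e can be 7, hence e = 7.
The 3 variables c, d, p are confined to {2, 3, 8}, which locks those values in; drop them from b, g.
So 6 goes to g.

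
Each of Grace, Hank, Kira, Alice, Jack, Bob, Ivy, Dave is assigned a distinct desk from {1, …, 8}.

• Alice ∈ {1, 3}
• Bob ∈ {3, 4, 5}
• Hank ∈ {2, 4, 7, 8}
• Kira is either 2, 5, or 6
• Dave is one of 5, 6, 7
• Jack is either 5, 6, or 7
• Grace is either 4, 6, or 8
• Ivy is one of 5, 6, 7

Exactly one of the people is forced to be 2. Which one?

The 8 variables draw from only 8 values {1, 2, 3, 4, 5, 6, 7, 8}, so each is used; only Alice can be 1, hence Alice = 1.
Among the 7 still-open variables, 3 fits only Bob (and all 7 values in {2, 3, 4, 5, 6, 7, 8} must be used), so Bob = 3.
Jack, Ivy, Dave between them cover only {5, 6, 7} — a naked triple. Remove those values from Grace, Hank, Kira.
So 2 goes to Kira.

Kira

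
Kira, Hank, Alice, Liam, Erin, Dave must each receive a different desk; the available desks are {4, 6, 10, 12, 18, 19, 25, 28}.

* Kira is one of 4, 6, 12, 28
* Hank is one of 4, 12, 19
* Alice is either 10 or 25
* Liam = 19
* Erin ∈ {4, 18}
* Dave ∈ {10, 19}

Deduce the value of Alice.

Liam has just one choice, so Liam = 19. Strike 19 from Hank, Dave.
That leaves Dave = 10. Remove 10 from Alice.
So Alice = 25.

25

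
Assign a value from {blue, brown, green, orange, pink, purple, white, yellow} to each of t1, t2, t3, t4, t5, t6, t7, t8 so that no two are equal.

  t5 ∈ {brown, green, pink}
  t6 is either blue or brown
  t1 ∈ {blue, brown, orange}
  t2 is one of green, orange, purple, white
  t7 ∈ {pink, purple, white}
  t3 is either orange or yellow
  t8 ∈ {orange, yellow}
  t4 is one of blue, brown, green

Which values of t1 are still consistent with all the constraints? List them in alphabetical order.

blue, brown

t3 and t8 between them cover only {orange, yellow} — a naked pair. Remove those values from t1, t2.
t1 and t6 share exactly the 2 values {blue, brown}; by pigeonhole those values go to them, so strike blue, brown from t4, t5.
t4 must be green (only option left). Eliminate green elsewhere: t2, t5.
t5 has just one choice, so t5 = pink. So t7 can't be pink.
No further eliminations apply; t1 can still be any of blue, brown.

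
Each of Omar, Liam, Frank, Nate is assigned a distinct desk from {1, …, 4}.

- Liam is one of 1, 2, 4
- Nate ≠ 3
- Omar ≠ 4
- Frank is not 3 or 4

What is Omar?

Among the 4 variables, 3 fits only Omar (and all 4 values in {1, 2, 3, 4} must be used), so Omar = 3.

3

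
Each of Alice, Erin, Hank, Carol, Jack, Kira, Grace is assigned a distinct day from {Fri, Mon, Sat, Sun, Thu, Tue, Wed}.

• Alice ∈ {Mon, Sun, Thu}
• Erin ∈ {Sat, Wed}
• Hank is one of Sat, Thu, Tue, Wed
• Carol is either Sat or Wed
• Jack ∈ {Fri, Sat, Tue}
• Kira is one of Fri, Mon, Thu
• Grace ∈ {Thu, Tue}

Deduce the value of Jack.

The 7 variables together cover exactly {Fri, Mon, Sat, Sun, Thu, Tue, Wed} — 7 values for 7 variables — and Sun appears only in Alice's list, so Alice = Sun.
The 6 still-open variables together cover exactly {Fri, Mon, Sat, Thu, Tue, Wed} — 6 values for 6 variables — and Mon appears only in Kira's list, so Kira = Mon.
Among the 5 still-open variables, Fri fits only Jack (and all 5 values in {Fri, Sat, Thu, Tue, Wed} must be used), so Jack = Fri.

Fri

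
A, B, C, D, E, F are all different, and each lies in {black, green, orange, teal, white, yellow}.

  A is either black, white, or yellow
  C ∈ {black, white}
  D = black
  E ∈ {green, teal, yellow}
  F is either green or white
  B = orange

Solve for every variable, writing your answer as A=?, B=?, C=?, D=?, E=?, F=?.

B's domain is down to {orange}, so B = orange.
D's domain is down to {black}, so D = black. Eliminate black elsewhere: A, C.
That leaves C = white. Remove white from A, F.
That leaves F = green. So E can't be green.
A must be yellow (only option left). Remove yellow from E.
That leaves E = teal.

A=yellow, B=orange, C=white, D=black, E=teal, F=green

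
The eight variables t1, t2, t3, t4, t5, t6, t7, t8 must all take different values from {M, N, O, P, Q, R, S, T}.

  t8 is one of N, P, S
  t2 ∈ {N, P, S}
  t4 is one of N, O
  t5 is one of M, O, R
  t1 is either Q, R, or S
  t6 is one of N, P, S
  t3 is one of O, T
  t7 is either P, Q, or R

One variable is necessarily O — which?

t4

The 8 variables together cover exactly {M, N, O, P, Q, R, S, T} — 8 values for 8 variables — and M appears only in t5's list, so t5 = M.
The 7 still-open variables together cover exactly {N, O, P, Q, R, S, T} — 7 values for 7 variables — and T appears only in t3's list, so t3 = T.
The 6 still-open variables draw from only 6 values {N, O, P, Q, R, S}, so each is used; only t4 can be O, hence t4 = O.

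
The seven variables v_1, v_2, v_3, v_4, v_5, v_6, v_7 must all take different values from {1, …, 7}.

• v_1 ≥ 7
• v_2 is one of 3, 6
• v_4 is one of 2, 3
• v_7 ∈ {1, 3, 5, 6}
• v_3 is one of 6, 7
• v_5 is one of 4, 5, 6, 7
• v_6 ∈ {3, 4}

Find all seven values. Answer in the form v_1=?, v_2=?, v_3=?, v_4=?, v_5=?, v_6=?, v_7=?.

v_1 has just one choice, so v_1 = 7. So v_3, v_5 can't be 7.
v_3 must be 6 (only option left). Strike 6 from v_2, v_5, v_7.
v_2's domain is down to {3}, so v_2 = 3. Strike 3 from v_4, v_6, v_7.
v_4 must be 2 (only option left).
v_6's domain is down to {4}, so v_6 = 4. So v_5 can't be 4.
v_5 must be 5 (only option left). So v_7 can't be 5.
v_7's domain is down to {1}, so v_7 = 1.

v_1=7, v_2=3, v_3=6, v_4=2, v_5=5, v_6=4, v_7=1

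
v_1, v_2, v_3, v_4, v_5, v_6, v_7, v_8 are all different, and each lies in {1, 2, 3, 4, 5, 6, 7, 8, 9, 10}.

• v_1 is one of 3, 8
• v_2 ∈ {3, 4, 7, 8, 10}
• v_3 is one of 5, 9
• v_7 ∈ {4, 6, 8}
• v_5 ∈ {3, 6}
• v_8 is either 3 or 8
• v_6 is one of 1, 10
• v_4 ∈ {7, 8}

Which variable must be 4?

The 2 variables v_1 and v_8 are confined to {3, 8}, which locks those values in; drop them from v_2, v_4, v_5, v_7.
That leaves v_4 = 7. So v_2 can't be 7.
v_5 must be 6 (only option left). Strike 6 from v_7.
So 4 goes to v_7.

v_7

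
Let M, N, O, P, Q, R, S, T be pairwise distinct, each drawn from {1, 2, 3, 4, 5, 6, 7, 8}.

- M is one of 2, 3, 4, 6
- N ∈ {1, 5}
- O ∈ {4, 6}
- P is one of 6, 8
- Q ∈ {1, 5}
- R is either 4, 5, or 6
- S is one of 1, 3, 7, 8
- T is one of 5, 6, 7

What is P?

The 8 variables draw from only 8 values {1, 2, 3, 4, 5, 6, 7, 8}, so each is used; only M can be 2, hence M = 2.
The 7 still-open variables together cover exactly {1, 3, 4, 5, 6, 7, 8} — 7 values for 7 variables — and 3 appears only in S's list, so S = 3.
The 6 still-open variables together cover exactly {1, 4, 5, 6, 7, 8} — 6 values for 6 variables — and 7 appears only in T's list, so T = 7.
Among the 5 still-open variables, 8 fits only P (and all 5 values in {1, 4, 5, 6, 8} must be used), so P = 8.

8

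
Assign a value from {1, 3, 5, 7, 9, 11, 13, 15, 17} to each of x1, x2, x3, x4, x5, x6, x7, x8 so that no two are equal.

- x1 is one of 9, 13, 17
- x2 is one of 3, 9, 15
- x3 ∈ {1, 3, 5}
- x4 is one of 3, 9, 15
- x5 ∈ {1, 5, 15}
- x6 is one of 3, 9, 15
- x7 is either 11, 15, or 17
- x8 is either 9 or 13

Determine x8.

13

The 8 variables together cover exactly {1, 3, 5, 9, 11, 13, 15, 17} — 8 values for 8 variables — and 11 appears only in x7's list, so x7 = 11.
The 7 still-open variables draw from only 7 values {1, 3, 5, 9, 13, 15, 17}, so each is used; only x1 can be 17, hence x1 = 17.
The 6 still-open variables draw from only 6 values {1, 3, 5, 9, 13, 15}, so each is used; only x8 can be 13, hence x8 = 13.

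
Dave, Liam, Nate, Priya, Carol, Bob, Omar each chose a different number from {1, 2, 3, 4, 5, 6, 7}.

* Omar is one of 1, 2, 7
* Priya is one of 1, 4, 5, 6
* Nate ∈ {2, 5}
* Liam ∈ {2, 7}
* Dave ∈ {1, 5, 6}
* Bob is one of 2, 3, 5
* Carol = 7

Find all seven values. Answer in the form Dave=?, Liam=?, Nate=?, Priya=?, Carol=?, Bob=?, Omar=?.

Carol's domain is down to {7}, so Carol = 7. Remove 7 from Liam, Omar.
Liam must be 2 (only option left). Eliminate 2 elsewhere: Nate, Bob, Omar.
Nate must be 5 (only option left). So Dave, Priya, Bob can't be 5.
That leaves Bob = 3.
That leaves Omar = 1. So Dave, Priya can't be 1.
Dave has just one choice, so Dave = 6. Eliminate 6 elsewhere: Priya.
Priya's domain is down to {4}, so Priya = 4.

Dave=6, Liam=2, Nate=5, Priya=4, Carol=7, Bob=3, Omar=1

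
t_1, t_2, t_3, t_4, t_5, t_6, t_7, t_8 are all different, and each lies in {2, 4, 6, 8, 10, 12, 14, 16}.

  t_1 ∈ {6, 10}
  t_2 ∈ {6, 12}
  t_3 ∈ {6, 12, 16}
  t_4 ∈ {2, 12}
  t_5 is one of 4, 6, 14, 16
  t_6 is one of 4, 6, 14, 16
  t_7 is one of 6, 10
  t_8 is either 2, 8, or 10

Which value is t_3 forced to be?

16

The 8 variables together cover exactly {2, 4, 6, 8, 10, 12, 14, 16} — 8 values for 8 variables — and 8 appears only in t_8's list, so t_8 = 8.
The 7 still-open variables draw from only 7 values {2, 4, 6, 10, 12, 14, 16}, so each is used; only t_4 can be 2, hence t_4 = 2.
t_1 and t_7 between them cover only {6, 10} — a naked pair. Remove those values from t_2, t_3, t_5, t_6.
t_2 has just one choice, so t_2 = 12. Strike 12 from t_3.
So t_3 = 16.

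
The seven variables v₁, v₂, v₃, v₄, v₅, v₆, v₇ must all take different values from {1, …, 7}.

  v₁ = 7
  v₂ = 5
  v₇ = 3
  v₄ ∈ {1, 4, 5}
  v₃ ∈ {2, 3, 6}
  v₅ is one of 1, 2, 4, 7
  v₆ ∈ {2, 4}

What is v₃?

v₁ has just one choice, so v₁ = 7. So v₅ can't be 7.
v₂ has just one choice, so v₂ = 5. So v₄ can't be 5.
v₇ has just one choice, so v₇ = 3. Remove 3 from v₃.
The 4 still-open variables together cover exactly {1, 2, 4, 6} — 4 values for 4 variables — and 6 appears only in v₃'s list, so v₃ = 6.

6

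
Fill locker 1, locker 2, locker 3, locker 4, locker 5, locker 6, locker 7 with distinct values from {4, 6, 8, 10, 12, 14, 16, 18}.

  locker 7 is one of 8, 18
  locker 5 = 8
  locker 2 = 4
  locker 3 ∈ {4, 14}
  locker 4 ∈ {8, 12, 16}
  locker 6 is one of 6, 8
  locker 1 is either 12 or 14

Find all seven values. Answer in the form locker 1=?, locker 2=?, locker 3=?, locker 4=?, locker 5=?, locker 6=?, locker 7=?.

locker 2 has just one choice, so locker 2 = 4. Eliminate 4 elsewhere: locker 3.
locker 3 must be 14 (only option left). So locker 1 can't be 14.
That leaves locker 5 = 8. Remove 8 from locker 4, locker 6, locker 7.
locker 6's domain is down to {6}, so locker 6 = 6.
locker 7 has just one choice, so locker 7 = 18.
locker 1's domain is down to {12}, so locker 1 = 12. So locker 4 can't be 12.
locker 4's domain is down to {16}, so locker 4 = 16.

locker 1=12, locker 2=4, locker 3=14, locker 4=16, locker 5=8, locker 6=6, locker 7=18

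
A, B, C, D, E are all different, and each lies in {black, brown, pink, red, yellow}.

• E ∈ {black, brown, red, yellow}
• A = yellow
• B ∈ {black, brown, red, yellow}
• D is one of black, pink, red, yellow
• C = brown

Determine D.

pink

A's domain is down to {yellow}, so A = yellow. Remove yellow from B, D, E.
C must be brown (only option left). Eliminate brown elsewhere: B, E.
The 3 still-open variables draw from only 3 values {black, pink, red}, so each is used; only D can be pink, hence D = pink.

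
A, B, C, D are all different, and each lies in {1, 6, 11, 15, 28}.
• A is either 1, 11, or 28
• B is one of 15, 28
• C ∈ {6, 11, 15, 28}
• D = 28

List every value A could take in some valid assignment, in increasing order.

D must be 28 (only option left). Remove 28 from A, B, C.
That leaves B = 15. Remove 15 from C.
No further eliminations apply; A can still be any of 1, 11.

1, 11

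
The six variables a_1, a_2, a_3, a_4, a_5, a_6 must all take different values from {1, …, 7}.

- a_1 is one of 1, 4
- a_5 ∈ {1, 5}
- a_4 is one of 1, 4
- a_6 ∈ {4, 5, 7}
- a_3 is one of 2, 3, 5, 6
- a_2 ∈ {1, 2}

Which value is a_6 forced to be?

a_1 and a_4 share exactly the 2 values {1, 4}; by pigeonhole those values go to them, so strike 1, 4 from a_2, a_5, a_6.
a_2's domain is down to {2}, so a_2 = 2. Remove 2 from a_3.
a_5 has just one choice, so a_5 = 5. Eliminate 5 elsewhere: a_3, a_6.
So a_6 = 7.

7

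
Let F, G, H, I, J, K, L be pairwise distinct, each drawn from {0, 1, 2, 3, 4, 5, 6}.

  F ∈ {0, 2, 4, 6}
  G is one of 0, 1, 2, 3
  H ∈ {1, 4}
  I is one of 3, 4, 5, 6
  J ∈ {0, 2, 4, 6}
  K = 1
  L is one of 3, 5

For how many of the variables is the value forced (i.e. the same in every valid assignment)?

K has just one choice, so K = 1. Eliminate 1 elsewhere: G, H.
That leaves H = 4. Strike 4 from F, I, J.
Determined: H=4, K=1. The other variables each still have more than one consistent value. That makes 2.

2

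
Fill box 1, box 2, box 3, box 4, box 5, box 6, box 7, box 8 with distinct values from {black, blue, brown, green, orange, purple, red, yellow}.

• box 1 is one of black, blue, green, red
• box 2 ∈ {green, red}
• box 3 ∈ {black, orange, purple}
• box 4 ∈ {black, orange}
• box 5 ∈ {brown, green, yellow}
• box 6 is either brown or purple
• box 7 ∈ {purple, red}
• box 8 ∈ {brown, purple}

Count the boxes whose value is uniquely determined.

Among the 8 variables, blue fits only box 1 (and all 8 values in {black, blue, brown, green, orange, purple, red, yellow} must be used), so box 1 = blue.
Among the 7 still-open variables, yellow fits only box 5 (and all 7 values in {black, brown, green, orange, purple, red, yellow} must be used), so box 5 = yellow.
Among the 6 still-open variables, green fits only box 2 (and all 6 values in {black, brown, green, orange, purple, red} must be used), so box 2 = green.
The 5 still-open variables draw from only 5 values {black, brown, orange, purple, red}, so each is used; only box 7 can be red, hence box 7 = red.
The 2 variables box 6 and box 8 are confined to {brown, purple}, which locks those values in; drop them from box 3.
Determined: box 1=blue, box 2=green, box 5=yellow, box 7=red. The other boxes each still have more than one consistent value. That makes 4.

4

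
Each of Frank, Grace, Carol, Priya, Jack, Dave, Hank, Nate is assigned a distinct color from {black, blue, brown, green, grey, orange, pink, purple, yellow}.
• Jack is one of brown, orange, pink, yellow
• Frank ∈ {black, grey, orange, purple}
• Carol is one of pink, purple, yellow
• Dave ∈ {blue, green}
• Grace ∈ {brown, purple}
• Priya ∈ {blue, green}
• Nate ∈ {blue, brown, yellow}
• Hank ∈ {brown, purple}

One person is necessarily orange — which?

Jack

Grace and Hank share exactly the 2 values {brown, purple}; by pigeonhole those values go to them, so strike brown, purple from Frank, Carol, Jack, Nate.
Priya and Dave between them cover only {blue, green} — a naked pair. Remove those values from Nate.
Nate's domain is down to {yellow}, so Nate = yellow. Strike yellow from Carol, Jack.
Carol has just one choice, so Carol = pink. Strike pink from Jack.
So orange goes to Jack.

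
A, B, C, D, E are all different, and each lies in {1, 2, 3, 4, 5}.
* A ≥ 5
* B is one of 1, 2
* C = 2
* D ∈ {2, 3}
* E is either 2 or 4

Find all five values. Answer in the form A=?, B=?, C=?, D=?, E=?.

A=5, B=1, C=2, D=3, E=4

A must be 5 (only option left).
C has just one choice, so C = 2. Eliminate 2 elsewhere: B, D, E.
D must be 3 (only option left).
E's domain is down to {4}, so E = 4.
B must be 1 (only option left).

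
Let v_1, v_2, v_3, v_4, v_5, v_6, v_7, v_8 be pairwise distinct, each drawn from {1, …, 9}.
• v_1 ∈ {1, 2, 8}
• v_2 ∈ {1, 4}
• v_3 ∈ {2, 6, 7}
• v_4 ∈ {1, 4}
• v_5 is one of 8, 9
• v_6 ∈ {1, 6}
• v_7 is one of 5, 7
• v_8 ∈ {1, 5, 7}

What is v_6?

Among the 8 variables, 9 fits only v_5 (and all 8 values in {1, 2, 4, 5, 6, 7, 8, 9} must be used), so v_5 = 9.
The 7 still-open variables together cover exactly {1, 2, 4, 5, 6, 7, 8} — 7 values for 7 variables — and 8 appears only in v_1's list, so v_1 = 8.
Among the 6 still-open variables, 2 fits only v_3 (and all 6 values in {1, 2, 4, 5, 6, 7} must be used), so v_3 = 2.
The 5 still-open variables draw from only 5 values {1, 4, 5, 6, 7}, so each is used; only v_6 can be 6, hence v_6 = 6.

6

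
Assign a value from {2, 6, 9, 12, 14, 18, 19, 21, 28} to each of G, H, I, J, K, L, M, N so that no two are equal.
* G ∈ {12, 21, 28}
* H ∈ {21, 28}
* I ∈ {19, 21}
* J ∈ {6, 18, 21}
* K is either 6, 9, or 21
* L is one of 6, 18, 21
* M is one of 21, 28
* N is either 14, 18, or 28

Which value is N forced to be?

The 8 variables together cover exactly {6, 9, 12, 14, 18, 19, 21, 28} — 8 values for 8 variables — and 9 appears only in K's list, so K = 9.
The 7 still-open variables together cover exactly {6, 12, 14, 18, 19, 21, 28} — 7 values for 7 variables — and 12 appears only in G's list, so G = 12.
The 6 still-open variables draw from only 6 values {6, 14, 18, 19, 21, 28}, so each is used; only N can be 14, hence N = 14.

14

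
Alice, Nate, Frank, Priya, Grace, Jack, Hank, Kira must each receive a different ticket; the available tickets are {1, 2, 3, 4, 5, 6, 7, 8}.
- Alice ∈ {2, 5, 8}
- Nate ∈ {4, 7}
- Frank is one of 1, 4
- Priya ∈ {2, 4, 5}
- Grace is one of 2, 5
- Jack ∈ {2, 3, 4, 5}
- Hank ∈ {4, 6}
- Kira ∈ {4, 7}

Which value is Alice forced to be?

8

Among the 8 variables, 1 fits only Frank (and all 8 values in {1, 2, 3, 4, 5, 6, 7, 8} must be used), so Frank = 1.
The 7 still-open variables together cover exactly {2, 3, 4, 5, 6, 7, 8} — 7 values for 7 variables — and 3 appears only in Jack's list, so Jack = 3.
Among the 6 still-open variables, 6 fits only Hank (and all 6 values in {2, 4, 5, 6, 7, 8} must be used), so Hank = 6.
Among the 5 still-open variables, 8 fits only Alice (and all 5 values in {2, 4, 5, 7, 8} must be used), so Alice = 8.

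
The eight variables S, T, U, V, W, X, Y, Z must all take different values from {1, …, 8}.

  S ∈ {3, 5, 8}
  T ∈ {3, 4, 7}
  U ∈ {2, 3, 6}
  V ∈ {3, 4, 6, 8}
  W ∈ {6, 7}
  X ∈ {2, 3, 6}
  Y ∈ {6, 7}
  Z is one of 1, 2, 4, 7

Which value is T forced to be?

4

Among the 8 variables, 1 fits only Z (and all 8 values in {1, 2, 3, 4, 5, 6, 7, 8} must be used), so Z = 1.
Among the 7 still-open variables, 5 fits only S (and all 7 values in {2, 3, 4, 5, 6, 7, 8} must be used), so S = 5.
Among the 6 still-open variables, 8 fits only V (and all 6 values in {2, 3, 4, 6, 7, 8} must be used), so V = 8.
The 5 still-open variables together cover exactly {2, 3, 4, 6, 7} — 5 values for 5 variables — and 4 appears only in T's list, so T = 4.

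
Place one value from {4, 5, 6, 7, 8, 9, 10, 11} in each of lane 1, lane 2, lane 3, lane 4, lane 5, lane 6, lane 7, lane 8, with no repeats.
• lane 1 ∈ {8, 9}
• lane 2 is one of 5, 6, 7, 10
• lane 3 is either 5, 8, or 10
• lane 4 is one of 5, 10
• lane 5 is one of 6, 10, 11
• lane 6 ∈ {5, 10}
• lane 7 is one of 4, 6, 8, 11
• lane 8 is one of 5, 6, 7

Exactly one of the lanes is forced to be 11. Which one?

The 8 variables together cover exactly {4, 5, 6, 7, 8, 9, 10, 11} — 8 values for 8 variables — and 4 appears only in lane 7's list, so lane 7 = 4.
The 7 still-open variables together cover exactly {5, 6, 7, 8, 9, 10, 11} — 7 values for 7 variables — and 9 appears only in lane 1's list, so lane 1 = 9.
The 6 still-open variables together cover exactly {5, 6, 7, 8, 10, 11} — 6 values for 6 variables — and 8 appears only in lane 3's list, so lane 3 = 8.
The 5 still-open variables draw from only 5 values {5, 6, 7, 10, 11}, so each is used; only lane 5 can be 11, hence lane 5 = 11.

lane 5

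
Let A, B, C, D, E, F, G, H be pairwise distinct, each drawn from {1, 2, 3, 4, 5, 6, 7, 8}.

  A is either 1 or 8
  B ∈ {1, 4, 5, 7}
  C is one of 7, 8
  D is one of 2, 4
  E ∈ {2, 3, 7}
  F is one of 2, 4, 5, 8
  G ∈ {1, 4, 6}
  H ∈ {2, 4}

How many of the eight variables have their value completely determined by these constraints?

2

The 8 variables draw from only 8 values {1, 2, 3, 4, 5, 6, 7, 8}, so each is used; only E can be 3, hence E = 3.
The 7 still-open variables draw from only 7 values {1, 2, 4, 5, 6, 7, 8}, so each is used; only G can be 6, hence G = 6.
D and H share exactly the 2 values {2, 4}; by pigeonhole those values go to them, so strike 2, 4 from B, F.
Determined: E=3, G=6. The other variables each still have more than one consistent value. That makes 2.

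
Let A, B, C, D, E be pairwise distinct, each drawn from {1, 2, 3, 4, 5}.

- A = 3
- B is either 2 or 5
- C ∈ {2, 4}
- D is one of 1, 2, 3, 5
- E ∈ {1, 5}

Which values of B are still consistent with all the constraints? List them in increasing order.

A must be 3 (only option left). So D can't be 3.
Among the 4 still-open variables, 4 fits only C (and all 4 values in {1, 2, 4, 5} must be used), so C = 4.
No further eliminations apply; B can still be any of 2, 5.

2, 5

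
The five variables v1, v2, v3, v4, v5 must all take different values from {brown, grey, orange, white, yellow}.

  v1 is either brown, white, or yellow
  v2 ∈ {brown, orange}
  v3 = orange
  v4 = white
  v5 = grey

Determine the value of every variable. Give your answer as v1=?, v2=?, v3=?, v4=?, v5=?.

v3's domain is down to {orange}, so v3 = orange. Eliminate orange elsewhere: v2.
v4's domain is down to {white}, so v4 = white. Eliminate white elsewhere: v1.
v5's domain is down to {grey}, so v5 = grey.
That leaves v2 = brown. So v1 can't be brown.
v1's domain is down to {yellow}, so v1 = yellow.

v1=yellow, v2=brown, v3=orange, v4=white, v5=grey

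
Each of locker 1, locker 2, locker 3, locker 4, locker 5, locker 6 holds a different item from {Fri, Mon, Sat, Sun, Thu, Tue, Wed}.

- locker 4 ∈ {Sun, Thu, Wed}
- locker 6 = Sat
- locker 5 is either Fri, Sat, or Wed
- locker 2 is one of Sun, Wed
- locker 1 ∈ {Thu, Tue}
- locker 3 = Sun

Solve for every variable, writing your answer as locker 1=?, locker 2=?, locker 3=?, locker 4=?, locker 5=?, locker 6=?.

locker 3 must be Sun (only option left). Remove Sun from locker 2, locker 4.
That leaves locker 6 = Sat. Remove Sat from locker 5.
locker 2 must be Wed (only option left). Remove Wed from locker 4, locker 5.
locker 4 must be Thu (only option left). Strike Thu from locker 1.
locker 5 must be Fri (only option left).
locker 1's domain is down to {Tue}, so locker 1 = Tue.

locker 1=Tue, locker 2=Wed, locker 3=Sun, locker 4=Thu, locker 5=Fri, locker 6=Sat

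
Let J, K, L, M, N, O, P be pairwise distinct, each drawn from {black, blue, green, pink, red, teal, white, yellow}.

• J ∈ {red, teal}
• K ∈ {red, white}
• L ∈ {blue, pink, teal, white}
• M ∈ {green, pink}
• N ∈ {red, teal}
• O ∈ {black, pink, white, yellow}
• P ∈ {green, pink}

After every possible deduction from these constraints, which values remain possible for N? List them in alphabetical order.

red, teal

The 2 variables J and N are confined to {red, teal}, which locks those values in; drop them from K, L.
K's domain is down to {white}, so K = white. So L, O can't be white.
M and P share exactly the 2 values {green, pink}; by pigeonhole those values go to them, so strike green, pink from L, O.
L's domain is down to {blue}, so L = blue.
No further eliminations apply; N can still be any of red, teal.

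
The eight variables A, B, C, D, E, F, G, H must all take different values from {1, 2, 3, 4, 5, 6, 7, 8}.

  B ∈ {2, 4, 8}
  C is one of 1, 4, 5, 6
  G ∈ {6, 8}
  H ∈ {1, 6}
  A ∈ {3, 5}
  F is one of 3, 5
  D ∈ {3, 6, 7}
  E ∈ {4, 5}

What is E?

The 8 variables together cover exactly {1, 2, 3, 4, 5, 6, 7, 8} — 8 values for 8 variables — and 2 appears only in B's list, so B = 2.
The 7 still-open variables together cover exactly {1, 3, 4, 5, 6, 7, 8} — 7 values for 7 variables — and 7 appears only in D's list, so D = 7.
The 6 still-open variables together cover exactly {1, 3, 4, 5, 6, 8} — 6 values for 6 variables — and 8 appears only in G's list, so G = 8.
The 2 variables A and F are confined to {3, 5}, which locks those values in; drop them from C, E.
So E = 4.

4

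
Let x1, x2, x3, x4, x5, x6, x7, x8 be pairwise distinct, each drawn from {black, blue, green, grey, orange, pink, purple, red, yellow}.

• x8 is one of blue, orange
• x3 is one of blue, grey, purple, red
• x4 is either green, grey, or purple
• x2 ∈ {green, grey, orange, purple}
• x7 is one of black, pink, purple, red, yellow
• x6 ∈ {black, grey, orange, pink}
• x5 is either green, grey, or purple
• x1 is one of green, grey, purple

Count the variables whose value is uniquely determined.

3

x1, x4, x5 share exactly the 3 values {green, grey, purple}; by pigeonhole those values go to them, so strike green, grey, purple from x2, x3, x6, x7.
x2 has just one choice, so x2 = orange. Remove orange from x6, x8.
That leaves x8 = blue. Eliminate blue elsewhere: x3.
x3 must be red (only option left). Strike red from x7.
Determined: x2=orange, x3=red, x8=blue. The other variables each still have more than one consistent value. That makes 3.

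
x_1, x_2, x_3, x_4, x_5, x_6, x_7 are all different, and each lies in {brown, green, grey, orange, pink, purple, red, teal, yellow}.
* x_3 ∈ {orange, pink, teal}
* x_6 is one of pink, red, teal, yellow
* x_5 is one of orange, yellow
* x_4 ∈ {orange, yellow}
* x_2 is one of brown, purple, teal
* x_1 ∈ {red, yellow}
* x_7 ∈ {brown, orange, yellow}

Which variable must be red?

x_1

Among the 7 variables, purple fits only x_2 (and all 7 values in {brown, orange, pink, purple, red, teal, yellow} must be used), so x_2 = purple.
The 6 still-open variables together cover exactly {brown, orange, pink, red, teal, yellow} — 6 values for 6 variables — and brown appears only in x_7's list, so x_7 = brown.
x_4 and x_5 share exactly the 2 values {orange, yellow}; by pigeonhole those values go to them, so strike orange, yellow from x_1, x_3, x_6.
So red goes to x_1.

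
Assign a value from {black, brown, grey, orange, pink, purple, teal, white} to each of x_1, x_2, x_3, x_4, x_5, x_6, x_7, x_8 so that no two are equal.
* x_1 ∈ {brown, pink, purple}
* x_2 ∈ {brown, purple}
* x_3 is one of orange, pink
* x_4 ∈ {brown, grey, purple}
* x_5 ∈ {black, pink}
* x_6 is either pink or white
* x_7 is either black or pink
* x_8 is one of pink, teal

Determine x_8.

Among the 8 variables, grey fits only x_4 (and all 8 values in {black, brown, grey, orange, pink, purple, teal, white} must be used), so x_4 = grey.
Among the 7 still-open variables, orange fits only x_3 (and all 7 values in {black, brown, orange, pink, purple, teal, white} must be used), so x_3 = orange.
Among the 6 still-open variables, teal fits only x_8 (and all 6 values in {black, brown, pink, purple, teal, white} must be used), so x_8 = teal.

teal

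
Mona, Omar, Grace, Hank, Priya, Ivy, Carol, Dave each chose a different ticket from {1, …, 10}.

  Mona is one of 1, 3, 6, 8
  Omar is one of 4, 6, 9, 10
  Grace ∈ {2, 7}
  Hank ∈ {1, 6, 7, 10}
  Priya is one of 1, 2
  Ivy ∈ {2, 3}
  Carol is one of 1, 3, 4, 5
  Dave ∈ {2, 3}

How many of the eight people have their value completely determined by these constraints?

Ivy and Dave between them cover only {2, 3} — a naked pair. Remove those values from Mona, Grace, Priya, Carol.
Grace has just one choice, so Grace = 7. Strike 7 from Hank.
That leaves Priya = 1. Remove 1 from Mona, Hank, Carol.
Determined: Grace=7, Priya=1. The other people each still have more than one consistent value. That makes 2.

2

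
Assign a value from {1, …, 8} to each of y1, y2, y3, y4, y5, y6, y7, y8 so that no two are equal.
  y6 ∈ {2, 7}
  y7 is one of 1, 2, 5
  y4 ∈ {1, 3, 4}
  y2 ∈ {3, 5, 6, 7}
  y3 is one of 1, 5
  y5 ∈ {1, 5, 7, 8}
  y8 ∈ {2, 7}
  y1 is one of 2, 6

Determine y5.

The 8 variables draw from only 8 values {1, 2, 3, 4, 5, 6, 7, 8}, so each is used; only y4 can be 4, hence y4 = 4.
Among the 7 still-open variables, 3 fits only y2 (and all 7 values in {1, 2, 3, 5, 6, 7, 8} must be used), so y2 = 3.
The 6 still-open variables together cover exactly {1, 2, 5, 6, 7, 8} — 6 values for 6 variables — and 6 appears only in y1's list, so y1 = 6.
The 5 still-open variables together cover exactly {1, 2, 5, 7, 8} — 5 values for 5 variables — and 8 appears only in y5's list, so y5 = 8.

8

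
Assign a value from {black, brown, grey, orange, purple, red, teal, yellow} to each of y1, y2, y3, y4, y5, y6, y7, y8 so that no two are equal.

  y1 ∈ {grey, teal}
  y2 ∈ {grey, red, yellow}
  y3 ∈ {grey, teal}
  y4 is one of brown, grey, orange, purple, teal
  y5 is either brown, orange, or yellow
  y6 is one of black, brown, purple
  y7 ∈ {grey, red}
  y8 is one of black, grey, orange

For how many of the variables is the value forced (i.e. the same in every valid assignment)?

The 2 variables y1 and y3 are confined to {grey, teal}, which locks those values in; drop them from y2, y4, y7, y8.
y7 has just one choice, so y7 = red. Eliminate red elsewhere: y2.
y2 must be yellow (only option left). Remove yellow from y5.
Determined: y2=yellow, y7=red. The other variables each still have more than one consistent value. That makes 2.

2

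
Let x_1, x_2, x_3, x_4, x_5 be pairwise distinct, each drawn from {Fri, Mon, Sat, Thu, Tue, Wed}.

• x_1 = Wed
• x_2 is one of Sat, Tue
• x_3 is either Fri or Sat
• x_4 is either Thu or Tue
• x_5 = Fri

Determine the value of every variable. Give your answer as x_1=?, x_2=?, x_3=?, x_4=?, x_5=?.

x_1 has just one choice, so x_1 = Wed.
x_5's domain is down to {Fri}, so x_5 = Fri. Eliminate Fri elsewhere: x_3.
x_3 has just one choice, so x_3 = Sat. Strike Sat from x_2.
That leaves x_2 = Tue. Eliminate Tue elsewhere: x_4.
x_4 has just one choice, so x_4 = Thu.

x_1=Wed, x_2=Tue, x_3=Sat, x_4=Thu, x_5=Fri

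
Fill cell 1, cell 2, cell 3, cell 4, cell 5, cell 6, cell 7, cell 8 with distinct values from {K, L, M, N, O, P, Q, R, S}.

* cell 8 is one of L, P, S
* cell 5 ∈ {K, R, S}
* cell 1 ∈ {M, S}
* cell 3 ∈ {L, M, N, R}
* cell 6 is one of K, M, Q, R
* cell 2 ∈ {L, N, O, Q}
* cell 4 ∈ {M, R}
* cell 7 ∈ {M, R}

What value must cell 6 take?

cell 4 and cell 7 between them cover only {M, R} — a naked pair. Remove those values from cell 1, cell 3, cell 5, cell 6.
cell 1's domain is down to {S}, so cell 1 = S. Remove S from cell 5, cell 8.
cell 5 has just one choice, so cell 5 = K. So cell 6 can't be K.
So cell 6 = Q.

Q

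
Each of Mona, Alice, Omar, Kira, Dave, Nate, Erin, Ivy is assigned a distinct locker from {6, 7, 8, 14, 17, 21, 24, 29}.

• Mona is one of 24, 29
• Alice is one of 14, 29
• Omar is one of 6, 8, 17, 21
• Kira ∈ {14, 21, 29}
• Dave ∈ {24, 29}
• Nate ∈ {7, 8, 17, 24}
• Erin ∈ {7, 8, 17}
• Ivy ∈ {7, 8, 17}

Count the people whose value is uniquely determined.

The 8 variables together cover exactly {6, 7, 8, 14, 17, 21, 24, 29} — 8 values for 8 variables — and 6 appears only in Omar's list, so Omar = 6.
The 7 still-open variables together cover exactly {7, 8, 14, 17, 21, 24, 29} — 7 values for 7 variables — and 21 appears only in Kira's list, so Kira = 21.
The 6 still-open variables together cover exactly {7, 8, 14, 17, 24, 29} — 6 values for 6 variables — and 14 appears only in Alice's list, so Alice = 14.
The 2 variables Mona and Dave are confined to {24, 29}, which locks those values in; drop them from Nate.
Determined: Alice=14, Omar=6, Kira=21. The other people each still have more than one consistent value. That makes 3.

3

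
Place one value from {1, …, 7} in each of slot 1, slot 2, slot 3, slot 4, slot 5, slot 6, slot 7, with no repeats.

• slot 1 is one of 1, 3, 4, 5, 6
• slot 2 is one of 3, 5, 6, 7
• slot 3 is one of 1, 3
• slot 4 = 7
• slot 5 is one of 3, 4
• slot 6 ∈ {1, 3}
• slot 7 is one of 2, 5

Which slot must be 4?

slot 4 has just one choice, so slot 4 = 7. Strike 7 from slot 2.
The 6 still-open variables together cover exactly {1, 2, 3, 4, 5, 6} — 6 values for 6 variables — and 2 appears only in slot 7's list, so slot 7 = 2.
slot 3 and slot 6 between them cover only {1, 3} — a naked pair. Remove those values from slot 1, slot 2, slot 5.
So 4 goes to slot 5.

slot 5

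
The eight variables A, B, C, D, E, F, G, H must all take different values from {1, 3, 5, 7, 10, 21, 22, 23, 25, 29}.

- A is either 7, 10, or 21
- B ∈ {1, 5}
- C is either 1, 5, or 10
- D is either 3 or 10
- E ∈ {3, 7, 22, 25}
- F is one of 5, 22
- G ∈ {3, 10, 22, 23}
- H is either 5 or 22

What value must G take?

F and H share exactly the 2 values {5, 22}; by pigeonhole those values go to them, so strike 5, 22 from B, C, E, G.
B has just one choice, so B = 1. So C can't be 1.
C must be 10 (only option left). Eliminate 10 elsewhere: A, D, G.
D's domain is down to {3}, so D = 3. Eliminate 3 elsewhere: E, G.
So G = 23.

23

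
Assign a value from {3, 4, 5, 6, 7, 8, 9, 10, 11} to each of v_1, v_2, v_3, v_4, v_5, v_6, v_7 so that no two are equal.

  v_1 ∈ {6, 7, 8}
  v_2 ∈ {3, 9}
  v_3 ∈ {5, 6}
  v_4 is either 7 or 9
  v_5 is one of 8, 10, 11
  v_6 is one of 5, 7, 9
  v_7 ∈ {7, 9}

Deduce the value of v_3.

6

v_4 and v_7 between them cover only {7, 9} — a naked pair. Remove those values from v_1, v_2, v_6.
v_2 has just one choice, so v_2 = 3.
v_6 must be 5 (only option left). Strike 5 from v_3.
So v_3 = 6.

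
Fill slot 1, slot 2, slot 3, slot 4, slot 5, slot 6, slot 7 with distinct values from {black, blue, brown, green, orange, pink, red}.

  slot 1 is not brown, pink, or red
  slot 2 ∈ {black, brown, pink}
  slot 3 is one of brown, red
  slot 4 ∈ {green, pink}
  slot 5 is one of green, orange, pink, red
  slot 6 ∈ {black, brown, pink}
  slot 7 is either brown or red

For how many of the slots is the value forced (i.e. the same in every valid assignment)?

3

Among the 7 variables, blue fits only slot 1 (and all 7 values in {black, blue, brown, green, orange, pink, red} must be used), so slot 1 = blue.
Among the 6 still-open variables, orange fits only slot 5 (and all 6 values in {black, brown, green, orange, pink, red} must be used), so slot 5 = orange.
The 5 still-open variables together cover exactly {black, brown, green, pink, red} — 5 values for 5 variables — and green appears only in slot 4's list, so slot 4 = green.
slot 3 and slot 7 share exactly the 2 values {brown, red}; by pigeonhole those values go to them, so strike brown, red from slot 2, slot 6.
Determined: slot 1=blue, slot 4=green, slot 5=orange. The other slots each still have more than one consistent value. That makes 3.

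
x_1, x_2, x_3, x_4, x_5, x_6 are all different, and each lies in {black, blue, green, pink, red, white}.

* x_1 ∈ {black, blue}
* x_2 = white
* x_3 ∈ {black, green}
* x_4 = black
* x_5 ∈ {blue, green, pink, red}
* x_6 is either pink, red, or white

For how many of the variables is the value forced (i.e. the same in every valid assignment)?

x_2 has just one choice, so x_2 = white. Strike white from x_6.
x_4's domain is down to {black}, so x_4 = black. Remove black from x_1, x_3.
That leaves x_1 = blue. Strike blue from x_5.
x_3 has just one choice, so x_3 = green. So x_5 can't be green.
Determined: x_1=blue, x_2=white, x_3=green, x_4=black. The other variables each still have more than one consistent value. That makes 4.

4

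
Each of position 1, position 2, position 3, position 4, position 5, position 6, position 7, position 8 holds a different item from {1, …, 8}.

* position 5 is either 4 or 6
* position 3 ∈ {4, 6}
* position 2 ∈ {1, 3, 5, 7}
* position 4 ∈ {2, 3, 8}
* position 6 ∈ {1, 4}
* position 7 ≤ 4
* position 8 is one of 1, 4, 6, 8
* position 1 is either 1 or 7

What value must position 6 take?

Among the 8 variables, 5 fits only position 2 (and all 8 values in {1, 2, 3, 4, 5, 6, 7, 8} must be used), so position 2 = 5.
The 7 still-open variables together cover exactly {1, 2, 3, 4, 6, 7, 8} — 7 values for 7 variables — and 7 appears only in position 1's list, so position 1 = 7.
position 3 and position 5 share exactly the 2 values {4, 6}; by pigeonhole those values go to them, so strike 4, 6 from position 6, position 7, position 8.
So position 6 = 1.

1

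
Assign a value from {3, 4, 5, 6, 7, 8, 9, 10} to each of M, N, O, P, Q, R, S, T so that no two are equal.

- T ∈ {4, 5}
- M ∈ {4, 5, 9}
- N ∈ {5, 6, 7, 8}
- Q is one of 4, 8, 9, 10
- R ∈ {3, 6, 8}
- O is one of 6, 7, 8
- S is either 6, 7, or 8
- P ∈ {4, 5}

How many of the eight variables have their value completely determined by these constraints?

The 8 variables together cover exactly {3, 4, 5, 6, 7, 8, 9, 10} — 8 values for 8 variables — and 3 appears only in R's list, so R = 3.
The 7 still-open variables together cover exactly {4, 5, 6, 7, 8, 9, 10} — 7 values for 7 variables — and 10 appears only in Q's list, so Q = 10.
The 6 still-open variables together cover exactly {4, 5, 6, 7, 8, 9} — 6 values for 6 variables — and 9 appears only in M's list, so M = 9.
P and T between them cover only {4, 5} — a naked pair. Remove those values from N.
Determined: M=9, Q=10, R=3. The other variables each still have more than one consistent value. That makes 3.

3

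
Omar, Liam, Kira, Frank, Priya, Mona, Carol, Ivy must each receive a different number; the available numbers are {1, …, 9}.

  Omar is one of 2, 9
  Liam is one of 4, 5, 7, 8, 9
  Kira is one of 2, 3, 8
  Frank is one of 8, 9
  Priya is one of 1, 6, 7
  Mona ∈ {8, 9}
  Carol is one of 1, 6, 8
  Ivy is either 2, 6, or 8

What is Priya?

7

The 2 variables Frank and Mona are confined to {8, 9}, which locks those values in; drop them from Omar, Liam, Kira, Carol, Ivy.
That leaves Omar = 2. Eliminate 2 elsewhere: Kira, Ivy.
Kira must be 3 (only option left).
That leaves Ivy = 6. Strike 6 from Priya, Carol.
That leaves Carol = 1. Eliminate 1 elsewhere: Priya.
So Priya = 7.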